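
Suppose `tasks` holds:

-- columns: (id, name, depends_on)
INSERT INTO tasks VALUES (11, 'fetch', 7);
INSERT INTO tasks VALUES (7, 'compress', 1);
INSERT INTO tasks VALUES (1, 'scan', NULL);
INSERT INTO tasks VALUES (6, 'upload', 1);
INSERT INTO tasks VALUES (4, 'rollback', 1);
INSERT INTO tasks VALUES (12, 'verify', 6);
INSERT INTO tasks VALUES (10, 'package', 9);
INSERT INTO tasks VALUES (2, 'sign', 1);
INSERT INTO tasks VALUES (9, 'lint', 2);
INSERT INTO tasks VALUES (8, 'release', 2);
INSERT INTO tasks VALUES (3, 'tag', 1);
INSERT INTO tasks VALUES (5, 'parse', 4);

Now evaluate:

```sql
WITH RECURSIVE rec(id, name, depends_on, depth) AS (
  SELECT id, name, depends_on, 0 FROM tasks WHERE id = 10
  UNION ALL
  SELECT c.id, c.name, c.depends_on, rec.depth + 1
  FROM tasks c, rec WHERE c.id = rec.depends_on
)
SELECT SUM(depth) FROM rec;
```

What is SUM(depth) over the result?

Base: id=10 (package), depends_on=9, depth 0.
Iteration 1: join on id=9 -> lint (id 9, depends_on=2, depth 1).
Iteration 2: join on id=2 -> sign (id 2, depends_on=1, depth 2).
Iteration 3: join on id=1 -> scan (id 1, depends_on=NULL, depth 3).
Iteration 4: depends_on is NULL; no match; recursion stops.
SUM(depth) = 0 + 1 + 2 + 3 = 6.

6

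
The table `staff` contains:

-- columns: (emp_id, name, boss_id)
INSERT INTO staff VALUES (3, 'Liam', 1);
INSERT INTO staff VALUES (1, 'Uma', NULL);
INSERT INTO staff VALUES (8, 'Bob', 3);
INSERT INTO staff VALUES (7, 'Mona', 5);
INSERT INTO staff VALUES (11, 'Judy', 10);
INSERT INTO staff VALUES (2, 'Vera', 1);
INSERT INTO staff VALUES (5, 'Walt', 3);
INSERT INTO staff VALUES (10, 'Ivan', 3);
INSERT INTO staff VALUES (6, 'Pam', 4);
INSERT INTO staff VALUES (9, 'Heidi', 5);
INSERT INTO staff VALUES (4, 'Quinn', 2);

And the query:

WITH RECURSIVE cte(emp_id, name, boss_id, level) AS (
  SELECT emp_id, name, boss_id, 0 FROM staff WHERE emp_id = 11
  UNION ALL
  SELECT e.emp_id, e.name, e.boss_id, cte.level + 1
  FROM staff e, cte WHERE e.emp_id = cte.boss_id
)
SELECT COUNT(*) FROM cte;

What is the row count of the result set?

4

Base: emp_id=11 (Judy), boss_id=10, level 0.
Iteration 1: join on emp_id=10 -> Ivan (id 10, boss_id=3, level 1).
Iteration 2: join on emp_id=3 -> Liam (id 3, boss_id=1, level 2).
Iteration 3: join on emp_id=1 -> Uma (id 1, boss_id=NULL, level 3).
Iteration 4: boss_id is NULL; no match; recursion stops.
Total rows emitted: 4.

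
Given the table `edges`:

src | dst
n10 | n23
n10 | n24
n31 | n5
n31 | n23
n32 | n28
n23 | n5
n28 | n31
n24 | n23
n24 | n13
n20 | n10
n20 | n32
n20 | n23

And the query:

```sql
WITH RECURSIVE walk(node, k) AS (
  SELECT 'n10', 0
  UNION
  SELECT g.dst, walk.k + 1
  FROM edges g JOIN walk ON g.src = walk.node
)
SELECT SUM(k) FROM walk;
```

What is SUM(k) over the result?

Base: (n10, k=0).
Iteration 1: edges from {n10} -> (n23, k=1), (n24, k=1).
Iteration 2: edges from {n23,n24} -> (n13, k=2), (n23, k=2), (n5, k=2).
Iteration 3: edges from {n13,n23,n5} -> (n5, k=3).
Iteration 4: no outgoing edges from {n5}; recursion stops.
SUM(k) = 0 + 1 + 1 + 2 + 2 + 2 + 3 = 11.

11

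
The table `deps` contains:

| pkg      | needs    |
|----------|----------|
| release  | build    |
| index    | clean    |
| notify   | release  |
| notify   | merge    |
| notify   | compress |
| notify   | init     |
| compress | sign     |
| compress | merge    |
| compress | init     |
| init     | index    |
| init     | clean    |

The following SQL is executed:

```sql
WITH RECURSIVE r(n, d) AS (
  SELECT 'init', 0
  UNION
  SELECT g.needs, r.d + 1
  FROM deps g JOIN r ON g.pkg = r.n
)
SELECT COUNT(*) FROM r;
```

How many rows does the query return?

Base: (init, d=0).
Iteration 1: edges from {init} -> (clean, d=1), (index, d=1).
Iteration 2: edges from {clean,index} -> (clean, d=2).
Iteration 3: no outgoing edges from {clean}; recursion stops.
Total rows emitted: 4.

4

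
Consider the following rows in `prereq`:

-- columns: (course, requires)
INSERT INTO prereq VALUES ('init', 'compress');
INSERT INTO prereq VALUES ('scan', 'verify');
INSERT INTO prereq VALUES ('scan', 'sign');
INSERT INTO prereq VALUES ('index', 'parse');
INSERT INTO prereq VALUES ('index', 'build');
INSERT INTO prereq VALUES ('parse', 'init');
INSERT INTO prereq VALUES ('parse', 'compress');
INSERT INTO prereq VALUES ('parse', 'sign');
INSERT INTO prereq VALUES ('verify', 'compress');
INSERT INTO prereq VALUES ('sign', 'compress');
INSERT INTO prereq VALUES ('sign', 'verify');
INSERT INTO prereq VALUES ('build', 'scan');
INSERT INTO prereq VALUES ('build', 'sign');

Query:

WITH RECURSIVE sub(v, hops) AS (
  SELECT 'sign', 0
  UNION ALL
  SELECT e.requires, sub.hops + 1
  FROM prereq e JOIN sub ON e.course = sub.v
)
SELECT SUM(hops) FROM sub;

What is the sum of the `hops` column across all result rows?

4

Base: (sign, hops=0).
Iteration 1: edges from {sign} -> (compress, hops=1), (verify, hops=1).
Iteration 2: edges from {compress,verify} -> (compress, hops=2).
Iteration 3: no outgoing edges from {compress}; recursion stops.
SUM(hops) = 0 + 1 + 1 + 2 = 4.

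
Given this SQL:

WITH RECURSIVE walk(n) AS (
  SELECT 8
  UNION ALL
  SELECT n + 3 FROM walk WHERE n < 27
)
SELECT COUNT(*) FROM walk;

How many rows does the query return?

8

Base: n=8.
Iteration 1: 8 < 27 holds -> n = 8 + 3 = 11.
Iteration 2: 11 < 27 holds -> n = 11 + 3 = 14.
Iteration 3: 14 < 27 holds -> n = 14 + 3 = 17.
Iteration 4: 17 < 27 holds -> n = 17 + 3 = 20.
Iteration 5: 20 < 27 holds -> n = 20 + 3 = 23.
Iteration 6: 23 < 27 holds -> n = 23 + 3 = 26.
Iteration 7: 26 < 27 holds -> n = 26 + 3 = 29.
Iteration 8: 29 < 27 fails; recursion stops.
Total rows emitted: 8.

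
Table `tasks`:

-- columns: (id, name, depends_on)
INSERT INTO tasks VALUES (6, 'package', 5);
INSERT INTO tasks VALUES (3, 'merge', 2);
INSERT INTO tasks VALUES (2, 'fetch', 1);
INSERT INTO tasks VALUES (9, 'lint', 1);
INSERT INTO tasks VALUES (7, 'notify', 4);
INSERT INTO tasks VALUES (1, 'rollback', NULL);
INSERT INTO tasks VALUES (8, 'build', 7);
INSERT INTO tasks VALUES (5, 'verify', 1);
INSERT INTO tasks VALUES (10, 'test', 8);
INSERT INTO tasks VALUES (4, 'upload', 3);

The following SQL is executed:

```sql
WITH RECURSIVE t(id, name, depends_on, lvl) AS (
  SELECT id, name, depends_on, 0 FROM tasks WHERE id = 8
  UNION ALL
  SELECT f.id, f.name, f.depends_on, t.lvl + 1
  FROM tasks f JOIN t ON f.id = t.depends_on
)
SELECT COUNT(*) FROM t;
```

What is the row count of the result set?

Base: id=8 (build), depends_on=7, lvl 0.
Iteration 1: join on id=7 -> notify (id 7, depends_on=4, lvl 1).
Iteration 2: join on id=4 -> upload (id 4, depends_on=3, lvl 2).
Iteration 3: join on id=3 -> merge (id 3, depends_on=2, lvl 3).
Iteration 4: join on id=2 -> fetch (id 2, depends_on=1, lvl 4).
Iteration 5: join on id=1 -> rollback (id 1, depends_on=NULL, lvl 5).
Iteration 6: depends_on is NULL; no match; recursion stops.
Total rows emitted: 6.

6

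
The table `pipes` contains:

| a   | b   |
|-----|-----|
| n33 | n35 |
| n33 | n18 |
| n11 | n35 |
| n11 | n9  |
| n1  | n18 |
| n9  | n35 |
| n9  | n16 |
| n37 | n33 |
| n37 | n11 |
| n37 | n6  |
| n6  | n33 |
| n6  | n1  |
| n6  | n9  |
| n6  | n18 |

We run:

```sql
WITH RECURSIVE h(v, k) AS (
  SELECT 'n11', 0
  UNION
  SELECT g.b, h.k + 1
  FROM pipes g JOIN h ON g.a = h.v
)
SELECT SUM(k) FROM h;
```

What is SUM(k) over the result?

6

Base: (n11, k=0).
Iteration 1: edges from {n11} -> (n35, k=1), (n9, k=1).
Iteration 2: edges from {n35,n9} -> (n16, k=2), (n35, k=2).
Iteration 3: no outgoing edges from {n16,n35}; recursion stops.
SUM(k) = 0 + 1 + 1 + 2 + 2 = 6.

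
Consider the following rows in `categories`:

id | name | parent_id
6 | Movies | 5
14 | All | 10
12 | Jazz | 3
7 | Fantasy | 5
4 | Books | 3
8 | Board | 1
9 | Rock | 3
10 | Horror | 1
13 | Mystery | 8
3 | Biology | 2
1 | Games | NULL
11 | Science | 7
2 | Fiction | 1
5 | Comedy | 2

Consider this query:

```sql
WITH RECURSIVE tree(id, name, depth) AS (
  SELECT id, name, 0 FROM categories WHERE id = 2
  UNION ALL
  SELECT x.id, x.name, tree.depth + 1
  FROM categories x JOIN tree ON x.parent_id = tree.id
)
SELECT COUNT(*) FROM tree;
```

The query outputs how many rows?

Base: id=2 (Fiction) at depth 0.
Iteration 1: rows with parent_id in {2} -> Biology (id 3, depth 1), Comedy (id 5, depth 1).
Iteration 2: rows with parent_id in {3,5} -> Books (id 4, depth 2), Movies (id 6, depth 2), Fantasy (id 7, depth 2), Rock (id 9, depth 2), Jazz (id 12, depth 2).
Iteration 3: rows with parent_id in {4,6,7,9,12} -> Science (id 11, depth 3).
Iteration 4: no rows with parent_id in {11}; recursion stops.
Total rows emitted: 9.

9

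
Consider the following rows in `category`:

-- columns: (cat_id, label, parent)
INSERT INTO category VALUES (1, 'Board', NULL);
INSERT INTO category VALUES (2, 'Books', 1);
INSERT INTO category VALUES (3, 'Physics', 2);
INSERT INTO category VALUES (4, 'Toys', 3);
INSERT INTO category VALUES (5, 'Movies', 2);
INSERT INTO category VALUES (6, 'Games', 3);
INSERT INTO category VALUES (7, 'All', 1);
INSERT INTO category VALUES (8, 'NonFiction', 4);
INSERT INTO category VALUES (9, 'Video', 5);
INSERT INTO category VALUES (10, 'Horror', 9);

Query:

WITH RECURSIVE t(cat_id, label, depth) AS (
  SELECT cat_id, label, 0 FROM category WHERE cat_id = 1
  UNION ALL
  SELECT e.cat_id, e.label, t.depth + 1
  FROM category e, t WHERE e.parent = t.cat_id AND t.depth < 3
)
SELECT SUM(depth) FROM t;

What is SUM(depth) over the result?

Base: cat_id=1 (Board) at depth 0.
Iteration 1: rows with parent in {1} -> Books (id 2, depth 1), All (id 7, depth 1).
Iteration 2: rows with parent in {2,7} -> Physics (id 3, depth 2), Movies (id 5, depth 2).
Iteration 3: rows with parent in {3,5} -> Toys (id 4, depth 3), Games (id 6, depth 3), Video (id 9, depth 3).
Iteration 4: depth < 3 fails for all current rows; recursion stops.
SUM(depth) = 0 + 1 + 1 + 2 + 2 + 3 + 3 + 3 = 15.

15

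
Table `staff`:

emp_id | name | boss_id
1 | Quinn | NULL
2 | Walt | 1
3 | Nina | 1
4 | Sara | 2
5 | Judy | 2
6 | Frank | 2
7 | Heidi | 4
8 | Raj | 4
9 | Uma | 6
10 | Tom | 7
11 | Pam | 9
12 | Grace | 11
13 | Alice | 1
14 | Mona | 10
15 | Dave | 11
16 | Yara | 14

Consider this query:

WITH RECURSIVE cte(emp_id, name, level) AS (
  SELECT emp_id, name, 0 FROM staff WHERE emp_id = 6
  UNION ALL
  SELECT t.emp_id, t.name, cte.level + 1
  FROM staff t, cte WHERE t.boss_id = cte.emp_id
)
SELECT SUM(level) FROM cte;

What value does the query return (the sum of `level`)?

9

Base: emp_id=6 (Frank) at level 0.
Iteration 1: rows with boss_id in {6} -> Uma (id 9, level 1).
Iteration 2: rows with boss_id in {9} -> Pam (id 11, level 2).
Iteration 3: rows with boss_id in {11} -> Grace (id 12, level 3), Dave (id 15, level 3).
Iteration 4: no rows with boss_id in {12,15}; recursion stops.
SUM(level) = 0 + 1 + 2 + 3 + 3 = 9.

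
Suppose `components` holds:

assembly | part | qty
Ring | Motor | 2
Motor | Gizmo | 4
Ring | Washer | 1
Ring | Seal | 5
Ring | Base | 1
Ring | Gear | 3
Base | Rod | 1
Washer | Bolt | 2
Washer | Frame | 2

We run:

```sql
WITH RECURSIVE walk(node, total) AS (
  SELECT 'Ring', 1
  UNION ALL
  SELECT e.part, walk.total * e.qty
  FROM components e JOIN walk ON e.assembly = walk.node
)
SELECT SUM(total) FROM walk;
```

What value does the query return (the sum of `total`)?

Base: (Ring, total=1).
Iteration 1: components of {Ring} -> Base = 1*1 = 1, Gear = 1*3 = 3, Motor = 1*2 = 2, Seal = 1*5 = 5, Washer = 1*1 = 1.
Iteration 2: components of {Base,Gear,Motor,Seal,Washer} -> Bolt = 1*2 = 2, Frame = 1*2 = 2, Gizmo = 2*4 = 8, Rod = 1*1 = 1.
Iteration 3: no further components; recursion stops.
SUM(total) = 1 + 1 + 5 + 2 + 1 + 3 + 2 + 2 + 8 + 1 = 26.

26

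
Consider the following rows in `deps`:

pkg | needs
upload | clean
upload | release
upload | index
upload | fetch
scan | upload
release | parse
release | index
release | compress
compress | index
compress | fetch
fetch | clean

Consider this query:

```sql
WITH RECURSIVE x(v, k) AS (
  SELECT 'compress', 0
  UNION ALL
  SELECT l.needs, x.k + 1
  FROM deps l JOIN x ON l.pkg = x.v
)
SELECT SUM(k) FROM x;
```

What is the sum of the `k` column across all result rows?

4

Base: (compress, k=0).
Iteration 1: edges from {compress} -> (fetch, k=1), (index, k=1).
Iteration 2: edges from {fetch,index} -> (clean, k=2).
Iteration 3: no outgoing edges from {clean}; recursion stops.
SUM(k) = 0 + 1 + 1 + 2 = 4.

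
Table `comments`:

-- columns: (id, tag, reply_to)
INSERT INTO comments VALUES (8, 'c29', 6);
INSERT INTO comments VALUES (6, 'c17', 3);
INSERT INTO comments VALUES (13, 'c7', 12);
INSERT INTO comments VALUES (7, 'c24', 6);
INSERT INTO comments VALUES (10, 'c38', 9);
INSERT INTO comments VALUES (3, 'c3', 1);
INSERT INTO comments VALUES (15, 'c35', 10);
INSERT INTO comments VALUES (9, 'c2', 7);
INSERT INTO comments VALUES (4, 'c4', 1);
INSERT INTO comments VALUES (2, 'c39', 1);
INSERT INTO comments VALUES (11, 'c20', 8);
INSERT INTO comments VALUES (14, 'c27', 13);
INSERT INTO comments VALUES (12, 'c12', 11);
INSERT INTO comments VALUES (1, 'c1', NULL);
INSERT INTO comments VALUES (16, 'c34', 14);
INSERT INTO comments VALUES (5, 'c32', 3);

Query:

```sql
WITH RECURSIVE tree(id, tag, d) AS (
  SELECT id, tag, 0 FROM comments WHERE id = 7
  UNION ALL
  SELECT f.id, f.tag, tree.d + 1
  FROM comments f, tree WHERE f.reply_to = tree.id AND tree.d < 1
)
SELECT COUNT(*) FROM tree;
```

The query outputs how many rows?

2

Base: id=7 (c24) at d 0.
Iteration 1: rows with reply_to in {7} -> c2 (id 9, d 1).
Iteration 2: d < 1 fails for all current rows; recursion stops.
Total rows emitted: 2.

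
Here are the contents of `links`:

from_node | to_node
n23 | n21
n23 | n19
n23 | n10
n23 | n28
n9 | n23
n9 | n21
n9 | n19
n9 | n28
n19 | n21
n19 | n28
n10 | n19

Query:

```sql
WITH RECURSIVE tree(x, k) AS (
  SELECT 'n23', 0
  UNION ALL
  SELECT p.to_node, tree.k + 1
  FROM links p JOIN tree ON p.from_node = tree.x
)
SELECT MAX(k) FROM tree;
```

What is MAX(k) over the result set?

Base: (n23, k=0).
Iteration 1: edges from {n23} -> (n10, k=1), (n19, k=1), (n21, k=1), (n28, k=1).
Iteration 2: edges from {n10,n19,n21,n28} -> (n19, k=2), (n21, k=2), (n28, k=2).
Iteration 3: edges from {n19,n21,n28} -> (n21, k=3), (n28, k=3).
Iteration 4: no outgoing edges from {n21,n28}; recursion stops.
k values: 0, 1, 1, 1, 1, 2, 2, 2, 3, 3; the maximum is 3.

3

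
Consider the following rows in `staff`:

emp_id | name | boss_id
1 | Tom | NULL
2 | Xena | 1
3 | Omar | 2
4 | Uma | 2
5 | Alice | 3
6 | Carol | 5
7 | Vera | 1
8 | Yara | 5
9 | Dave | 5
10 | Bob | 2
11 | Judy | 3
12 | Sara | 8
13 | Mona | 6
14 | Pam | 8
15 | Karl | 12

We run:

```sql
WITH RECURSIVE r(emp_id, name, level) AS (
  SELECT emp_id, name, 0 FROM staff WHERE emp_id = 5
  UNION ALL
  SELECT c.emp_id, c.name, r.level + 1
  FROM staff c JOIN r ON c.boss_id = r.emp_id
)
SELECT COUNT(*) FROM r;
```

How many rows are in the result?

Base: emp_id=5 (Alice) at level 0.
Iteration 1: rows with boss_id in {5} -> Carol (id 6, level 1), Yara (id 8, level 1), Dave (id 9, level 1).
Iteration 2: rows with boss_id in {6,8,9} -> Sara (id 12, level 2), Mona (id 13, level 2), Pam (id 14, level 2).
Iteration 3: rows with boss_id in {12,13,14} -> Karl (id 15, level 3).
Iteration 4: no rows with boss_id in {15}; recursion stops.
Total rows emitted: 8.

8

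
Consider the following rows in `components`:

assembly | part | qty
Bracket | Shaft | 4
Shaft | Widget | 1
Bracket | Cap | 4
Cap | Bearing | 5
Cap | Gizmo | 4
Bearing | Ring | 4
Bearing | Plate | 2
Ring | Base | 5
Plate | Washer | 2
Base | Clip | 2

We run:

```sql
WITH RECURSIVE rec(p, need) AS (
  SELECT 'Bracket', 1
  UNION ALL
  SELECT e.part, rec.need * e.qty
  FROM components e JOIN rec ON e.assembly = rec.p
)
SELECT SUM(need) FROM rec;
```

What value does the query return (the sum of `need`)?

1449

Base: (Bracket, need=1).
Iteration 1: components of {Bracket} -> Cap = 1*4 = 4, Shaft = 1*4 = 4.
Iteration 2: components of {Cap,Shaft} -> Bearing = 4*5 = 20, Gizmo = 4*4 = 16, Widget = 4*1 = 4.
Iteration 3: components of {Bearing,Gizmo,Widget} -> Plate = 20*2 = 40, Ring = 20*4 = 80.
Iteration 4: components of {Plate,Ring} -> Base = 80*5 = 400, Washer = 40*2 = 80.
Iteration 5: components of {Base,Washer} -> Clip = 400*2 = 800.
Iteration 6: no further components; recursion stops.
SUM(need) = 1 + 4 + 4 + 4 + 20 + 16 + 80 + 40 + 400 + 80 + 800 = 1449.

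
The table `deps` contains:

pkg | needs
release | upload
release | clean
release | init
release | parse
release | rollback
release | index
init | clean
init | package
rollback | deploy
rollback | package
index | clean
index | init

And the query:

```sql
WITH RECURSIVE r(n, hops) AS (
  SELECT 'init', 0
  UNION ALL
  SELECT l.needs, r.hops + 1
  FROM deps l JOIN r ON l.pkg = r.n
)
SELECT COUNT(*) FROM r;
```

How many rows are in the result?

Base: (init, hops=0).
Iteration 1: edges from {init} -> (clean, hops=1), (package, hops=1).
Iteration 2: no outgoing edges from {clean,package}; recursion stops.
Total rows emitted: 3.

3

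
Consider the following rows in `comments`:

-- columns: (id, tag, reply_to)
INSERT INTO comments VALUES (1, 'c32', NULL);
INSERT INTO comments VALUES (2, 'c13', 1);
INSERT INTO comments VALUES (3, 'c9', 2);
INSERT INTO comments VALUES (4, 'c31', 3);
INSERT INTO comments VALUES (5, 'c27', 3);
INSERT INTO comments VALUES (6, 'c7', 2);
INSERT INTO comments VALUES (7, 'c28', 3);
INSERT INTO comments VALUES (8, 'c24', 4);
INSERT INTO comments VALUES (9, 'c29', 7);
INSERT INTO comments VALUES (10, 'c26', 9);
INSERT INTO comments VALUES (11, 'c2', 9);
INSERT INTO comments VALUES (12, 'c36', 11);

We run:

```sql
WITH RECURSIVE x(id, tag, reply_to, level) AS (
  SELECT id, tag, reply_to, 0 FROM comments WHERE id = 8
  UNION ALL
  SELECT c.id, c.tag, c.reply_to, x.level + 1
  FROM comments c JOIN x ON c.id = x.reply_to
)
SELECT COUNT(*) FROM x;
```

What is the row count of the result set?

Base: id=8 (c24), reply_to=4, level 0.
Iteration 1: join on id=4 -> c31 (id 4, reply_to=3, level 1).
Iteration 2: join on id=3 -> c9 (id 3, reply_to=2, level 2).
Iteration 3: join on id=2 -> c13 (id 2, reply_to=1, level 3).
Iteration 4: join on id=1 -> c32 (id 1, reply_to=NULL, level 4).
Iteration 5: reply_to is NULL; no match; recursion stops.
Total rows emitted: 5.

5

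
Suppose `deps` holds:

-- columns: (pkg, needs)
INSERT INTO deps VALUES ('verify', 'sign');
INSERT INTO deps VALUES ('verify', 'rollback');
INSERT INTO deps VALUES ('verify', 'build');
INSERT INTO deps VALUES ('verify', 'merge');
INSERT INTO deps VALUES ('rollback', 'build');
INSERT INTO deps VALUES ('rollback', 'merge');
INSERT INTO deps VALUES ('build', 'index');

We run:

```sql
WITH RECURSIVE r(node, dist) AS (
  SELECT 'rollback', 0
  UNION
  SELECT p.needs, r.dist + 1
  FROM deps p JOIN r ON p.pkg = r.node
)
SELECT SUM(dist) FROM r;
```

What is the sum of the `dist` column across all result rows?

Base: (rollback, dist=0).
Iteration 1: edges from {rollback} -> (build, dist=1), (merge, dist=1).
Iteration 2: edges from {build,merge} -> (index, dist=2).
Iteration 3: no outgoing edges from {index}; recursion stops.
SUM(dist) = 0 + 1 + 1 + 2 = 4.

4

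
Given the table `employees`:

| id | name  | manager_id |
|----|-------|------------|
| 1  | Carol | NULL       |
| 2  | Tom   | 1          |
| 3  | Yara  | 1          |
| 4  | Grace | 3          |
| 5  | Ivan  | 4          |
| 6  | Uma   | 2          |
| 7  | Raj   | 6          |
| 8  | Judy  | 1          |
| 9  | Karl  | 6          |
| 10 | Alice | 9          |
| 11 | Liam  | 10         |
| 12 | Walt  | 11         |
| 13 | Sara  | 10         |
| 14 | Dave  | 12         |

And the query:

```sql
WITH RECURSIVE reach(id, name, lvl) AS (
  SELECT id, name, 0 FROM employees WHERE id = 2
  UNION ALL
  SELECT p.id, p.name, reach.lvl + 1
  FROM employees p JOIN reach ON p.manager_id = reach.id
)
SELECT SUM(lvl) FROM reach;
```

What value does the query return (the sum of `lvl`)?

Base: id=2 (Tom) at lvl 0.
Iteration 1: rows with manager_id in {2} -> Uma (id 6, lvl 1).
Iteration 2: rows with manager_id in {6} -> Raj (id 7, lvl 2), Karl (id 9, lvl 2).
Iteration 3: rows with manager_id in {7,9} -> Alice (id 10, lvl 3).
Iteration 4: rows with manager_id in {10} -> Liam (id 11, lvl 4), Sara (id 13, lvl 4).
Iteration 5: rows with manager_id in {11,13} -> Walt (id 12, lvl 5).
Iteration 6: rows with manager_id in {12} -> Dave (id 14, lvl 6).
Iteration 7: no rows with manager_id in {14}; recursion stops.
SUM(lvl) = 0 + 1 + 2 + 2 + 3 + 4 + 4 + 5 + 6 = 27.

27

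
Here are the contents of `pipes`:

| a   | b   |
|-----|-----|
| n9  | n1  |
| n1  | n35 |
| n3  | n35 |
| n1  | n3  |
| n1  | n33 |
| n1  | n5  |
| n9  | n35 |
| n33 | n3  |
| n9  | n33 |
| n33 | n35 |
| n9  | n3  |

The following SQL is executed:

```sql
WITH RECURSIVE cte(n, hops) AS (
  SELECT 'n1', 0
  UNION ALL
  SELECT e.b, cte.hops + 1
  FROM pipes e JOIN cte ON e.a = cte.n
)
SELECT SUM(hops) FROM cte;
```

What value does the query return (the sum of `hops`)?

13

Base: (n1, hops=0).
Iteration 1: edges from {n1} -> (n3, hops=1), (n33, hops=1), (n35, hops=1), (n5, hops=1).
Iteration 2: edges from {n3,n33,n35,n5} -> (n3, hops=2), (n35, hops=2) x2. [UNION ALL keeps all 3 new rows, including repeats]
Iteration 3: edges from {n3,n35} -> (n35, hops=3).
Iteration 4: no outgoing edges from {n35}; recursion stops.
SUM(hops) = 0 + 1 + 1 + 1 + 1 + 2 + 2 + 2 + 3 = 13.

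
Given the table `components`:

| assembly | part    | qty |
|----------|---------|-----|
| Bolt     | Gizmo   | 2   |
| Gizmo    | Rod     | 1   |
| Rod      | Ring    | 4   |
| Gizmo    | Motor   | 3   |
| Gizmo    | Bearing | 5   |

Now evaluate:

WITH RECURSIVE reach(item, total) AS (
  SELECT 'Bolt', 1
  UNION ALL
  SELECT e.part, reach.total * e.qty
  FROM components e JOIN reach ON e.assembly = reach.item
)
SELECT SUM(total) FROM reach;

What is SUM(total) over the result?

Base: (Bolt, total=1).
Iteration 1: components of {Bolt} -> Gizmo = 1*2 = 2.
Iteration 2: components of {Gizmo} -> Bearing = 2*5 = 10, Motor = 2*3 = 6, Rod = 2*1 = 2.
Iteration 3: components of {Bearing,Motor,Rod} -> Ring = 2*4 = 8.
Iteration 4: no further components; recursion stops.
SUM(total) = 1 + 2 + 2 + 6 + 10 + 8 = 29.

29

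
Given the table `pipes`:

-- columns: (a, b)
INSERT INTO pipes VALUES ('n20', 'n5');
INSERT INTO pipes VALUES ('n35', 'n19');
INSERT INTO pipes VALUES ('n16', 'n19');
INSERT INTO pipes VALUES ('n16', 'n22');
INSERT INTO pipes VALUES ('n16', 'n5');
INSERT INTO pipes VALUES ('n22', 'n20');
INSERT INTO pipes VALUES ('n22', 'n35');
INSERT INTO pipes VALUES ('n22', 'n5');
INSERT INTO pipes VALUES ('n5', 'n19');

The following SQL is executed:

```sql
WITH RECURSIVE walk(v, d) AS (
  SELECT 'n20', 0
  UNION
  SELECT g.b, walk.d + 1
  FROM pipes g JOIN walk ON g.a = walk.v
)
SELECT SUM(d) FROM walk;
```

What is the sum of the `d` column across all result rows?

Base: (n20, d=0).
Iteration 1: edges from {n20} -> (n5, d=1).
Iteration 2: edges from {n5} -> (n19, d=2).
Iteration 3: no outgoing edges from {n19}; recursion stops.
SUM(d) = 0 + 1 + 2 = 3.

3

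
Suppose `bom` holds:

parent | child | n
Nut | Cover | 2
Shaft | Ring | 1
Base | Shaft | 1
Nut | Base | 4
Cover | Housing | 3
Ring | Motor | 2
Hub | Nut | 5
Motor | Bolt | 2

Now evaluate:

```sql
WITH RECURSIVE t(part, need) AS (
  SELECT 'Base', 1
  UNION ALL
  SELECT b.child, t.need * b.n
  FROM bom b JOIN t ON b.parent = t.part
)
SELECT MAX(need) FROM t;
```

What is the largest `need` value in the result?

Base: (Base, need=1).
Iteration 1: components of {Base} -> Shaft = 1*1 = 1.
Iteration 2: components of {Shaft} -> Ring = 1*1 = 1.
Iteration 3: components of {Ring} -> Motor = 1*2 = 2.
Iteration 4: components of {Motor} -> Bolt = 2*2 = 4.
Iteration 5: no further components; recursion stops.
need values: 1, 1, 1, 2, 4; the maximum is 4.

4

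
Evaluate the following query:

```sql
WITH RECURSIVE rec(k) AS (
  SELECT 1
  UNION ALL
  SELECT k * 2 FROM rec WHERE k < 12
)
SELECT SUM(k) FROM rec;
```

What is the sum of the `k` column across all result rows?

Base: k=1.
Iteration 1: 1 < 12 holds -> k = 1 * 2 = 2.
Iteration 2: 2 < 12 holds -> k = 2 * 2 = 4.
Iteration 3: 4 < 12 holds -> k = 4 * 2 = 8.
Iteration 4: 8 < 12 holds -> k = 8 * 2 = 16.
Iteration 5: 16 < 12 fails; recursion stops.
SUM(k) = 1 + 2 + 4 + 8 + 16 = 31.

31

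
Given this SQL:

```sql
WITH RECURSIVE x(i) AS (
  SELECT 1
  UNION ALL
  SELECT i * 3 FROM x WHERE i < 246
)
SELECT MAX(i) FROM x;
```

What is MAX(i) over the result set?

Base: i=1.
Iteration 1: 1 < 246 holds -> i = 1 * 3 = 3.
Iteration 2: 3 < 246 holds -> i = 3 * 3 = 9.
Iteration 3: 9 < 246 holds -> i = 9 * 3 = 27.
Iteration 4: 27 < 246 holds -> i = 27 * 3 = 81.
Iteration 5: 81 < 246 holds -> i = 81 * 3 = 243.
Iteration 6: 243 < 246 holds -> i = 243 * 3 = 729.
Iteration 7: 729 < 246 fails; recursion stops.
i values: 1, 3, 9, 27, 81, 243, 729; the maximum is 729.

729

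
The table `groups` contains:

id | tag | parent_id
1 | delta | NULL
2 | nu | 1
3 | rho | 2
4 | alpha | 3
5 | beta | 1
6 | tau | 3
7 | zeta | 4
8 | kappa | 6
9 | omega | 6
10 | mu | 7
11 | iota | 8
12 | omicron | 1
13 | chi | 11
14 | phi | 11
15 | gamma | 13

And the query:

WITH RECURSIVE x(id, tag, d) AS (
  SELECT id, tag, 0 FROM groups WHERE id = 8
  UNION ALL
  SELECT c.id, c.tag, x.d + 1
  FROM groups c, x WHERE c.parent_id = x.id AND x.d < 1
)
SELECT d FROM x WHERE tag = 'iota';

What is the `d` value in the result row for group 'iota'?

Base: id=8 (kappa) at d 0.
Iteration 1: rows with parent_id in {8} -> iota (id 11, d 1).
Iteration 2: d < 1 fails for all current rows; recursion stops.

1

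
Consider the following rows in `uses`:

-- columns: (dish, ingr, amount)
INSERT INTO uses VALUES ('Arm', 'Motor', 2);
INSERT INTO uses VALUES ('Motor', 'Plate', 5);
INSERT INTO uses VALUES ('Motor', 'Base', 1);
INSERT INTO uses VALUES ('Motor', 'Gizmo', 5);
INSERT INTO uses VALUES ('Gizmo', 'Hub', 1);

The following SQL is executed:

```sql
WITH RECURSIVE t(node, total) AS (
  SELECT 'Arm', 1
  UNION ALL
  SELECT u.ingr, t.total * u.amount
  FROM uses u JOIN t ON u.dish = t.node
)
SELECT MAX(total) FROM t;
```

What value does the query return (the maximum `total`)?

10

Base: (Arm, total=1).
Iteration 1: components of {Arm} -> Motor = 1*2 = 2.
Iteration 2: components of {Motor} -> Base = 2*1 = 2, Gizmo = 2*5 = 10, Plate = 2*5 = 10.
Iteration 3: components of {Base,Gizmo,Plate} -> Hub = 10*1 = 10.
Iteration 4: no further components; recursion stops.
total values: 1, 2, 10, 2, 10, 10; the maximum is 10.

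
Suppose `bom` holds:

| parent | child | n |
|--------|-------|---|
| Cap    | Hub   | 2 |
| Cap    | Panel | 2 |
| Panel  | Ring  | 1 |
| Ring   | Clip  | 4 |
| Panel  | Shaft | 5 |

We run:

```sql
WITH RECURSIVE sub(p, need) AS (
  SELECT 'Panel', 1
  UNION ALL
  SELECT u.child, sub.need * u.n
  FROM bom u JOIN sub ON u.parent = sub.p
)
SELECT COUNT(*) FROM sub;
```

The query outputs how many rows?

4

Base: (Panel, need=1).
Iteration 1: components of {Panel} -> Ring = 1*1 = 1, Shaft = 1*5 = 5.
Iteration 2: components of {Ring,Shaft} -> Clip = 1*4 = 4.
Iteration 3: no further components; recursion stops.
Total rows emitted: 4.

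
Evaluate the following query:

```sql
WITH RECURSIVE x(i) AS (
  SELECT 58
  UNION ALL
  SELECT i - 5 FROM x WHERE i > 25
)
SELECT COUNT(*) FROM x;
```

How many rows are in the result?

Base: i=58.
Iteration 1: 58 > 25 holds -> i = 58 - 5 = 53.
Iteration 2: 53 > 25 holds -> i = 53 - 5 = 48.
Iteration 3: 48 > 25 holds -> i = 48 - 5 = 43.
Iteration 4: 43 > 25 holds -> i = 43 - 5 = 38.
Iteration 5: 38 > 25 holds -> i = 38 - 5 = 33.
Iteration 6: 33 > 25 holds -> i = 33 - 5 = 28.
Iteration 7: 28 > 25 holds -> i = 28 - 5 = 23.
Iteration 8: 23 > 25 fails; recursion stops.
Total rows emitted: 8.

8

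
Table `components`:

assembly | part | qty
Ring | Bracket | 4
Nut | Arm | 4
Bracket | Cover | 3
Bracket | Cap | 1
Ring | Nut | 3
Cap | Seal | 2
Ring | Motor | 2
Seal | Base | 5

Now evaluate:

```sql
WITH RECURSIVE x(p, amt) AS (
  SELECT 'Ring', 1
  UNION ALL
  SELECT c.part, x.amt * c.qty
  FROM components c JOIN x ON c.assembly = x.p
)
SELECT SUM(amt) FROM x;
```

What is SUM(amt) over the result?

86

Base: (Ring, amt=1).
Iteration 1: components of {Ring} -> Bracket = 1*4 = 4, Motor = 1*2 = 2, Nut = 1*3 = 3.
Iteration 2: components of {Bracket,Motor,Nut} -> Arm = 3*4 = 12, Cap = 4*1 = 4, Cover = 4*3 = 12.
Iteration 3: components of {Arm,Cap,Cover} -> Seal = 4*2 = 8.
Iteration 4: components of {Seal} -> Base = 8*5 = 40.
Iteration 5: no further components; recursion stops.
SUM(amt) = 1 + 2 + 4 + 3 + 12 + 4 + 12 + 8 + 40 = 86.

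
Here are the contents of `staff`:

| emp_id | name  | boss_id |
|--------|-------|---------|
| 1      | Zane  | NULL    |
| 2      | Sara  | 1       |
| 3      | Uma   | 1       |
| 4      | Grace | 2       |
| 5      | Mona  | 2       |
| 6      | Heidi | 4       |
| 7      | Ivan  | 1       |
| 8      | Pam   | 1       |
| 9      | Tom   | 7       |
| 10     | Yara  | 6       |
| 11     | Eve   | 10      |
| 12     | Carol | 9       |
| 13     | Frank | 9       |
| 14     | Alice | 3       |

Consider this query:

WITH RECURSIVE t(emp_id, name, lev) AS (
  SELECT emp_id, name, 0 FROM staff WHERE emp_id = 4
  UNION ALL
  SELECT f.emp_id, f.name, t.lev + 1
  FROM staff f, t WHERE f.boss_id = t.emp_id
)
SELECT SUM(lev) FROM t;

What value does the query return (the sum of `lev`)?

Base: emp_id=4 (Grace) at lev 0.
Iteration 1: rows with boss_id in {4} -> Heidi (id 6, lev 1).
Iteration 2: rows with boss_id in {6} -> Yara (id 10, lev 2).
Iteration 3: rows with boss_id in {10} -> Eve (id 11, lev 3).
Iteration 4: no rows with boss_id in {11}; recursion stops.
SUM(lev) = 0 + 1 + 2 + 3 = 6.

6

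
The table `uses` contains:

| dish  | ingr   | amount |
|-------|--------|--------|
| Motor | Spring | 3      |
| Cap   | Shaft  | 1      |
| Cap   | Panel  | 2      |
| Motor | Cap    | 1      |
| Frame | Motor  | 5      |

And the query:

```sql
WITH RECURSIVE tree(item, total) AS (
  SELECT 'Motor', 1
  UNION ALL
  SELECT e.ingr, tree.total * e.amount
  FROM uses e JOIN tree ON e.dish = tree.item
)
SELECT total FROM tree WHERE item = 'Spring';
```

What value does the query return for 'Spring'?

Base: (Motor, total=1).
Iteration 1: components of {Motor} -> Cap = 1*1 = 1, Spring = 1*3 = 3.
Iteration 2: components of {Cap,Spring} -> Panel = 1*2 = 2, Shaft = 1*1 = 1.
Iteration 3: no further components; recursion stops.

3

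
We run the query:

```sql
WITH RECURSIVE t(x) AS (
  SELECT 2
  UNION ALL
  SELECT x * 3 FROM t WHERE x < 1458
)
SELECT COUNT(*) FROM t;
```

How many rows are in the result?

7

Base: x=2.
Iteration 1: 2 < 1458 holds -> x = 2 * 3 = 6.
Iteration 2: 6 < 1458 holds -> x = 6 * 3 = 18.
Iteration 3: 18 < 1458 holds -> x = 18 * 3 = 54.
Iteration 4: 54 < 1458 holds -> x = 54 * 3 = 162.
Iteration 5: 162 < 1458 holds -> x = 162 * 3 = 486.
Iteration 6: 486 < 1458 holds -> x = 486 * 3 = 1458.
Iteration 7: 1458 < 1458 fails; recursion stops.
Total rows emitted: 7.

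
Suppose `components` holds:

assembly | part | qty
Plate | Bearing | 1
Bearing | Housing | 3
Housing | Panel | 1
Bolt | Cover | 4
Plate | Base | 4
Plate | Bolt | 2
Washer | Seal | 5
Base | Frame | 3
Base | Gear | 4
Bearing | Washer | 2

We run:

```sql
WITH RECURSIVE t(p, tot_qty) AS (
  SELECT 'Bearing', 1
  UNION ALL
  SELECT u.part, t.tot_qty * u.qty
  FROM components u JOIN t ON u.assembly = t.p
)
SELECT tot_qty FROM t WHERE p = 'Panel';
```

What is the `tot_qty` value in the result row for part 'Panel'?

3

Base: (Bearing, tot_qty=1).
Iteration 1: components of {Bearing} -> Housing = 1*3 = 3, Washer = 1*2 = 2.
Iteration 2: components of {Housing,Washer} -> Panel = 3*1 = 3, Seal = 2*5 = 10.
Iteration 3: no further components; recursion stops.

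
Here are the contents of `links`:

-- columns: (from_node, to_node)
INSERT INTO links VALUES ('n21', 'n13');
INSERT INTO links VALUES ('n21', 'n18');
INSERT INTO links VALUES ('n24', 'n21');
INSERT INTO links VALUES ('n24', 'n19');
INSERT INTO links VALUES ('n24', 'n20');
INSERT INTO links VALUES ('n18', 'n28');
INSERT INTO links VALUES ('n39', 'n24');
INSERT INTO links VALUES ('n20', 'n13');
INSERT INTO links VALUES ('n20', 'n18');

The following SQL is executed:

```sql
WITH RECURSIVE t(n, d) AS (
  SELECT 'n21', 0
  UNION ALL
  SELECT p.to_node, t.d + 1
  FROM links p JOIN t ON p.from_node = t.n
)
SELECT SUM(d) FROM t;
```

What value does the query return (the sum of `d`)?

Base: (n21, d=0).
Iteration 1: edges from {n21} -> (n13, d=1), (n18, d=1).
Iteration 2: edges from {n13,n18} -> (n28, d=2).
Iteration 3: no outgoing edges from {n28}; recursion stops.
SUM(d) = 0 + 1 + 1 + 2 = 4.

4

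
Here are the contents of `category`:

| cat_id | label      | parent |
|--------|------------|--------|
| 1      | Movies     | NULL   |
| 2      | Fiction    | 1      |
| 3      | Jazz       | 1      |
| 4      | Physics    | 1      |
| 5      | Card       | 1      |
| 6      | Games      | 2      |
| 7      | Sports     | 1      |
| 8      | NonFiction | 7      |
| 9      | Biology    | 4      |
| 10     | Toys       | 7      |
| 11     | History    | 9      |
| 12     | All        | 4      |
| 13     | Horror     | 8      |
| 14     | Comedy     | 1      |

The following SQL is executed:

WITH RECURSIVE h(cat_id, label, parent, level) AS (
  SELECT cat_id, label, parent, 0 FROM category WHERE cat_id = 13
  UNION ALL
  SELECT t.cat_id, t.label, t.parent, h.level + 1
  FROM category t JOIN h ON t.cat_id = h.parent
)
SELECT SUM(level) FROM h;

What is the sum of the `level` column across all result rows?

6

Base: cat_id=13 (Horror), parent=8, level 0.
Iteration 1: join on cat_id=8 -> NonFiction (id 8, parent=7, level 1).
Iteration 2: join on cat_id=7 -> Sports (id 7, parent=1, level 2).
Iteration 3: join on cat_id=1 -> Movies (id 1, parent=NULL, level 3).
Iteration 4: parent is NULL; no match; recursion stops.
SUM(level) = 0 + 1 + 2 + 3 = 6.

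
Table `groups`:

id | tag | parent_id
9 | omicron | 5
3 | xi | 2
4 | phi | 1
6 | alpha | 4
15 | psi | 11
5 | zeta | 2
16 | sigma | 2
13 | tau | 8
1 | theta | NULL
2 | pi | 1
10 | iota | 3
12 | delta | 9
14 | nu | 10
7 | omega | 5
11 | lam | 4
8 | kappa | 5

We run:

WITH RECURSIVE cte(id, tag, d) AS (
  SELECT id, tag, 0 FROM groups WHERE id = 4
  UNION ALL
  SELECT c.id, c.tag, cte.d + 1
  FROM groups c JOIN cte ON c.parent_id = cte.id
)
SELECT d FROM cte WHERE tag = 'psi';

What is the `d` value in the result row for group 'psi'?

Base: id=4 (phi) at d 0.
Iteration 1: rows with parent_id in {4} -> alpha (id 6, d 1), lam (id 11, d 1).
Iteration 2: rows with parent_id in {6,11} -> psi (id 15, d 2).
Iteration 3: no rows with parent_id in {15}; recursion stops.

2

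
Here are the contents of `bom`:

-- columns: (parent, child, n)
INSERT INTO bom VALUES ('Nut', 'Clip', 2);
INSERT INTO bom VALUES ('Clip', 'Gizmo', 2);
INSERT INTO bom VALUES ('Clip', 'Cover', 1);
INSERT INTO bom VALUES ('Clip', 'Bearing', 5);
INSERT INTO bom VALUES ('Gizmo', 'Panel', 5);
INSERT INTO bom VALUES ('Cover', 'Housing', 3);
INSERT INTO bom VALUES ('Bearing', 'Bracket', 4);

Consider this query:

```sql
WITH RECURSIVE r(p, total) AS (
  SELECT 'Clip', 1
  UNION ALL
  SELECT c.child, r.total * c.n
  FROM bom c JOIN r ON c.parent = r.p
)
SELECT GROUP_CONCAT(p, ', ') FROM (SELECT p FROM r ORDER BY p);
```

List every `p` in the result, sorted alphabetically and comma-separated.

Base: (Clip, total=1).
Iteration 1: components of {Clip} -> Bearing = 1*5 = 5, Cover = 1*1 = 1, Gizmo = 1*2 = 2.
Iteration 2: components of {Bearing,Cover,Gizmo} -> Bracket = 5*4 = 20, Housing = 1*3 = 3, Panel = 2*5 = 10.
Iteration 3: no further components; recursion stops.

Bearing, Bracket, Clip, Cover, Gizmo, Housing, Panel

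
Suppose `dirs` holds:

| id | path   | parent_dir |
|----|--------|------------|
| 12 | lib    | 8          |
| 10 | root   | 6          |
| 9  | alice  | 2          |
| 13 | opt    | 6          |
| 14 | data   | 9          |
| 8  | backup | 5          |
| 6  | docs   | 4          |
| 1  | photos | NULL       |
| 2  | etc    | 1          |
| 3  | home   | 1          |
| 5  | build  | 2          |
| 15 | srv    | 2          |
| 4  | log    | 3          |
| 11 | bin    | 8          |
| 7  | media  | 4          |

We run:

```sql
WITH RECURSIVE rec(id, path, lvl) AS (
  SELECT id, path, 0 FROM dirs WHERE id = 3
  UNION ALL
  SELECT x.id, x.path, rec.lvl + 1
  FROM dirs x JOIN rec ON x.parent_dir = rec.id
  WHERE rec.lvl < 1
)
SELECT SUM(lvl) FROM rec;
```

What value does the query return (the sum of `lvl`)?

Base: id=3 (home) at lvl 0.
Iteration 1: rows with parent_dir in {3} -> log (id 4, lvl 1).
Iteration 2: lvl < 1 fails for all current rows; recursion stops.
SUM(lvl) = 0 + 1 = 1.

1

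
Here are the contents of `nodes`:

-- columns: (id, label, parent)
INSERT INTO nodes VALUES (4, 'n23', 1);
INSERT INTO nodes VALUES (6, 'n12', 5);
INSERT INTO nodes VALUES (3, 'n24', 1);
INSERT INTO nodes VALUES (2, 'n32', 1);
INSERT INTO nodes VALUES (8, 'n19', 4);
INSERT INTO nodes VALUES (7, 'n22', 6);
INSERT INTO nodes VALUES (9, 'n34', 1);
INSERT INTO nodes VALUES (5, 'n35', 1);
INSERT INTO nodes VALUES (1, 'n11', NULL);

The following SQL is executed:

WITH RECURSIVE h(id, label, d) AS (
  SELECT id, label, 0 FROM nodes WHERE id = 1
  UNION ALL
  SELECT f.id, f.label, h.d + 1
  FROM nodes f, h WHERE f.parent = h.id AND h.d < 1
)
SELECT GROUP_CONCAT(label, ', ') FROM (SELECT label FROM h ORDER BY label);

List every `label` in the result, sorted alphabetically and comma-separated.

Base: id=1 (n11) at d 0.
Iteration 1: rows with parent in {1} -> n32 (id 2, d 1), n24 (id 3, d 1), n23 (id 4, d 1), n35 (id 5, d 1), n34 (id 9, d 1).
Iteration 2: d < 1 fails for all current rows; recursion stops.

n11, n23, n24, n32, n34, n35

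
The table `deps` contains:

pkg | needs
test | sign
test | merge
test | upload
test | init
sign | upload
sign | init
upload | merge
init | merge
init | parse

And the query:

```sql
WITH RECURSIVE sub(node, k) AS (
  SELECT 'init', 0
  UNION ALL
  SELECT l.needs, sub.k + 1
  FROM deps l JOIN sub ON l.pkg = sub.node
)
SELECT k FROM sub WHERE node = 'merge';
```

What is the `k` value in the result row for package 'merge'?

1

Base: (init, k=0).
Iteration 1: edges from {init} -> (merge, k=1), (parse, k=1).
Iteration 2: no outgoing edges from {merge,parse}; recursion stops.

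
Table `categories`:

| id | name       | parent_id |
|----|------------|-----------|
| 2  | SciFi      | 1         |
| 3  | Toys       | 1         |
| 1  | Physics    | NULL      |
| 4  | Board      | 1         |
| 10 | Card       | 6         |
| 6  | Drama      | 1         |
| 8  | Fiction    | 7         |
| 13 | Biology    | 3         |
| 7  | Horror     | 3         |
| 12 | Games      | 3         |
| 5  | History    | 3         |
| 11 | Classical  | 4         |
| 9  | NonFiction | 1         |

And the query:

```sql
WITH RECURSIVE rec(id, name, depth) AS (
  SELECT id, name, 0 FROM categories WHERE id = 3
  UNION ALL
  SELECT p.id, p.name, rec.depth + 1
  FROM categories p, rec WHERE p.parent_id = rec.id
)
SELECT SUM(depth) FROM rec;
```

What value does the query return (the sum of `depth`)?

6

Base: id=3 (Toys) at depth 0.
Iteration 1: rows with parent_id in {3} -> History (id 5, depth 1), Horror (id 7, depth 1), Games (id 12, depth 1), Biology (id 13, depth 1).
Iteration 2: rows with parent_id in {5,7,12,13} -> Fiction (id 8, depth 2).
Iteration 3: no rows with parent_id in {8}; recursion stops.
SUM(depth) = 0 + 1 + 1 + 1 + 1 + 2 = 6.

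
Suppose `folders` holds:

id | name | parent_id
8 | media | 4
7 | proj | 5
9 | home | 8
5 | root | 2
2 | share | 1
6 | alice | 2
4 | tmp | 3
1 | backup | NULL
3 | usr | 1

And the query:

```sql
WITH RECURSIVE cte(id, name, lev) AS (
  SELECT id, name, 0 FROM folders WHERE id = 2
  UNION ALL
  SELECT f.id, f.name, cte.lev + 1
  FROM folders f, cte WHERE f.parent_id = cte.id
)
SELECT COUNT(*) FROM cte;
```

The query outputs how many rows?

Base: id=2 (share) at lev 0.
Iteration 1: rows with parent_id in {2} -> root (id 5, lev 1), alice (id 6, lev 1).
Iteration 2: rows with parent_id in {5,6} -> proj (id 7, lev 2).
Iteration 3: no rows with parent_id in {7}; recursion stops.
Total rows emitted: 4.

4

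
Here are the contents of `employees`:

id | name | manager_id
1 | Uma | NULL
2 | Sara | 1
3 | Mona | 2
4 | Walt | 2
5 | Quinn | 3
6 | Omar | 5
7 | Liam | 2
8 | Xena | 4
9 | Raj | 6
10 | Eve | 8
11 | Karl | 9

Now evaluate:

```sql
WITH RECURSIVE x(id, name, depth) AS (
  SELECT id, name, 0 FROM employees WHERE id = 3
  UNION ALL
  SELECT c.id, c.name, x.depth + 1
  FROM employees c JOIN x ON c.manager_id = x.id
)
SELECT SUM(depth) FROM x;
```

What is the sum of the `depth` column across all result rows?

Base: id=3 (Mona) at depth 0.
Iteration 1: rows with manager_id in {3} -> Quinn (id 5, depth 1).
Iteration 2: rows with manager_id in {5} -> Omar (id 6, depth 2).
Iteration 3: rows with manager_id in {6} -> Raj (id 9, depth 3).
Iteration 4: rows with manager_id in {9} -> Karl (id 11, depth 4).
Iteration 5: no rows with manager_id in {11}; recursion stops.
SUM(depth) = 0 + 1 + 2 + 3 + 4 = 10.

10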